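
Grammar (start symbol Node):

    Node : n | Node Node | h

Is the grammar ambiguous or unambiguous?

Ambiguous

Witness: h h h

Derivation 1: Node ⇒ Node Node ⇒ Node Node Node ⇒ h Node Node ⇒ h h Node ⇒ h h h
Derivation 2: Node ⇒ Node Node ⇒ h Node ⇒ h Node Node ⇒ h h Node ⇒ h h h

Two distinct leftmost derivations for the same string.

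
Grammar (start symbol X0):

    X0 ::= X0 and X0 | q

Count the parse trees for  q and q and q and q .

5

Parse trees for q and q and q and q:
  [X0 [X0 q] and [X0 [X0 q] and [X0 [X0 q] and [X0 q]]]]
  [X0 [X0 q] and [X0 [X0 [X0 q] and [X0 q]] and [X0 q]]]
  [X0 [X0 [X0 q] and [X0 q]] and [X0 [X0 q] and [X0 q]]]
  [X0 [X0 [X0 q] and [X0 [X0 q] and [X0 q]]] and [X0 q]]
  [X0 [X0 [X0 [X0 q] and [X0 q]] and [X0 q]] and [X0 q]]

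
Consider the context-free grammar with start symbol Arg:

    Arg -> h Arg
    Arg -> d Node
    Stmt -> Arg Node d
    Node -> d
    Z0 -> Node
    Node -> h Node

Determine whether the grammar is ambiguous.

(Z0, Stmt are unreachable from Arg, so their rules don't affect L(Arg).) The reachable rules are right-linear with at most one rule per (nonterminal, next-terminal) pair. Each input token forces the next rule, so parsing is deterministic.

Unambiguous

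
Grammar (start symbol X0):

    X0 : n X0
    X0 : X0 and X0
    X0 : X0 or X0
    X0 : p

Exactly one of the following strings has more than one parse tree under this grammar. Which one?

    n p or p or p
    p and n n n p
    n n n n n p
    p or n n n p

n p or p or p: 5 trees
p and n n n p: 1 tree
n n n n n p: 1 tree
p or n n n p: 1 tree

n p or p or p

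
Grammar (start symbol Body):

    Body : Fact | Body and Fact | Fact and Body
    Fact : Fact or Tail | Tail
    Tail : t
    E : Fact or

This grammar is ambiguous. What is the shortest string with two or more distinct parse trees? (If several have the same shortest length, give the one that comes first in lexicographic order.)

t and t

length 1: no string has ≥2 trees
length 3: t and t has 2 parse trees

Two derivations of t and t:
  Body ⇒ Body and Fact ⇒ Fact and Fact ⇒ Tail and Fact ⇒ t and Fact ⇒ t and Tail ⇒ t and t
  Body ⇒ Fact and Body ⇒ Tail and Body ⇒ t and Body ⇒ t and Fact ⇒ t and Tail ⇒ t and t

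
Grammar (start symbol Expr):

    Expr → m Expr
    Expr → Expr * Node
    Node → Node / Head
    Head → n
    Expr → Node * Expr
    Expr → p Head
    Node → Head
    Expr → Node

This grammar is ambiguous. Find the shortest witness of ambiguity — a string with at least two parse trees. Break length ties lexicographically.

length 1: no string has ≥2 trees
length 2: no string has ≥2 trees
length 3: n * n has 2 parse trees

Two derivations of n * n:
  Expr ⇒ Expr * Node ⇒ Node * Node ⇒ Head * Node ⇒ n * Node ⇒ n * Head ⇒ n * n
  Expr ⇒ Node * Expr ⇒ Head * Expr ⇒ n * Expr ⇒ n * Node ⇒ n * Head ⇒ n * n

n * n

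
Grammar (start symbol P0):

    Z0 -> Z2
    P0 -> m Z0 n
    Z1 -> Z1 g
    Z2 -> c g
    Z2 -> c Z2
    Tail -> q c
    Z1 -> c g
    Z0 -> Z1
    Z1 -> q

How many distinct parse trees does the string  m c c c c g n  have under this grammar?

1

Parse trees for m c c c c g n:
  [P0 m [Z0 [Z2 c [Z2 c [Z2 c [Z2 c g]]]]] n]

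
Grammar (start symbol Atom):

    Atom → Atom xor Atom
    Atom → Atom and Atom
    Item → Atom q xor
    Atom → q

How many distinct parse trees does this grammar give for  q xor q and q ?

2

Parse trees for q xor q and q:
  [Atom [Atom q] xor [Atom [Atom q] and [Atom q]]]
  [Atom [Atom [Atom q] xor [Atom q]] and [Atom q]]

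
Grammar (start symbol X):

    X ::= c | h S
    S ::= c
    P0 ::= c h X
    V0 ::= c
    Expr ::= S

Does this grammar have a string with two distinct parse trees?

(P0, V0, Expr are unreachable from X, so their rules don't affect L(X).) Restricted to the reachable nonterminals, every rule has the form A → t or A → t B, and no two rules for the same A share a first terminal. The grammar encodes a DFA — one run per string.

Unambiguous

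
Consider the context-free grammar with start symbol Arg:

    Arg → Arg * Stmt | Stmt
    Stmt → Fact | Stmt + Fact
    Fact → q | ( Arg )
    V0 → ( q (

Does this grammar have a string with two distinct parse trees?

Unambiguous

(V0 is unreachable from Arg, so its rules don't affect L(Arg).) The grammar is stratified — Arg handles '*' (left-recursive), Stmt handles '+', Fact atoms. Each operator has a fixed associativity and precedence level, so every string has one parse.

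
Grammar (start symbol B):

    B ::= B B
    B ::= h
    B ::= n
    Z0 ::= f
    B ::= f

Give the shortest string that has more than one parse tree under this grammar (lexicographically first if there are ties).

length 1: no string has ≥2 trees
length 2: no string has ≥2 trees
length 3: f f f has 2 parse trees

Two derivations of f f f:
  B ⇒ B B ⇒ B B B ⇒ f B B ⇒ f f B ⇒ f f f
  B ⇒ B B ⇒ f B ⇒ f B B ⇒ f f B ⇒ f f f

f f f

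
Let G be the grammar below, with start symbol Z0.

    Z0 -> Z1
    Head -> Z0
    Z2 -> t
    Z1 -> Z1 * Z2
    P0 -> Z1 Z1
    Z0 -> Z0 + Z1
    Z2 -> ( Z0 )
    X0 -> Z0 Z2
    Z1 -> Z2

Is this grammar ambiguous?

Unambiguous

(X0, P0, Head are unreachable from Z0, so their rules don't affect L(Z0).) The grammar is stratified — Z0 handles '+' (left-recursive), Z1 handles '*', Z2 atoms. Each operator has a fixed associativity and precedence level, so every string has one parse.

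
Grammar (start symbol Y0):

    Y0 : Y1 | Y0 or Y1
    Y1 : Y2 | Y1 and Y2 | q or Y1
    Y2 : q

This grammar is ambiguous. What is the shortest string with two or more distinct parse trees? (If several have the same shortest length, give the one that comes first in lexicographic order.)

q or q

length 1: no string has ≥2 trees
length 3: q or q has 2 parse trees

Two derivations of q or q:
  Y0 ⇒ Y1 ⇒ q or Y1 ⇒ q or Y2 ⇒ q or q
  Y0 ⇒ Y0 or Y1 ⇒ Y1 or Y1 ⇒ Y2 or Y1 ⇒ q or Y1 ⇒ q or Y2 ⇒ q or q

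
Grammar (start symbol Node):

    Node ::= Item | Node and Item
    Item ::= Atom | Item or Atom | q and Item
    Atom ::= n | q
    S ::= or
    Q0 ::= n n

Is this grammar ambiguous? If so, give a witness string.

Ambiguous

Witness: q and n

Derivation 1: Node ⇒ Item ⇒ q and Item ⇒ q and Atom ⇒ q and n
Derivation 2: Node ⇒ Node and Item ⇒ Item and Item ⇒ Atom and Item ⇒ q and Item ⇒ q and Atom ⇒ q and n

Two distinct leftmost derivations for the same string.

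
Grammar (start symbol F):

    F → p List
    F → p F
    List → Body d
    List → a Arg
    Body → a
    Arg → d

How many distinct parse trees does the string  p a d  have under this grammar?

2

Parse trees for p a d:
  [F p [List [Body a] d]]
  [F p [List a [Arg d]]]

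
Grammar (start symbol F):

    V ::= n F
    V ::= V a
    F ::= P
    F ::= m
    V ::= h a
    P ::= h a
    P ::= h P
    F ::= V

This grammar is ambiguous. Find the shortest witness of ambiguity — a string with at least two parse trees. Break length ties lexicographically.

h a

length 1: no string has ≥2 trees
length 2: h a has 2 parse trees

Two derivations of h a:
  F ⇒ P ⇒ h a
  F ⇒ V ⇒ h a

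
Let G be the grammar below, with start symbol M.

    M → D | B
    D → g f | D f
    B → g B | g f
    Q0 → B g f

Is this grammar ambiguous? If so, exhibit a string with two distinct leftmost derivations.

Ambiguous

Witness: g f

Derivation 1: M ⇒ D ⇒ g f
Derivation 2: M ⇒ B ⇒ g f

Two distinct leftmost derivations for the same string.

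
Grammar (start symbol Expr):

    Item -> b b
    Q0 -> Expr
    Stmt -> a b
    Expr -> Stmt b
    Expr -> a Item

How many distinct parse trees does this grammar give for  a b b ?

2

Parse trees for a b b:
  [Expr [Stmt a b] b]
  [Expr a [Item b b]]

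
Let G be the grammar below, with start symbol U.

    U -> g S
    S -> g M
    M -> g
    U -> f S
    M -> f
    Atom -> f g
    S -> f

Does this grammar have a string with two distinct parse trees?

(Atom is unreachable from U, so its rules don't affect L(U).) Restricted to the reachable nonterminals, every rule has the form A → t or A → t B, and no two rules for the same A share a first terminal. The grammar encodes a DFA — one run per string.

Unambiguous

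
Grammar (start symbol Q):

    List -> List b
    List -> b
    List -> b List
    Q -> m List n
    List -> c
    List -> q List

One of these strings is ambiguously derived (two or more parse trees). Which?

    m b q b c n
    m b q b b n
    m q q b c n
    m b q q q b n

m b q b b n

m b q b c n: 1 tree
m b q b b n: 4 trees
m q q b c n: 1 tree
m b q q q b n: 1 tree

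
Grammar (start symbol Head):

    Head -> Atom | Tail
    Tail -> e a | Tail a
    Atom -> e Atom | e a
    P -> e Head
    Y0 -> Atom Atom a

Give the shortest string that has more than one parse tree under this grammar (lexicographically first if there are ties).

e a

length 2: e a has 2 parse trees

Two derivations of e a:
  Head ⇒ Atom ⇒ e a
  Head ⇒ Tail ⇒ e a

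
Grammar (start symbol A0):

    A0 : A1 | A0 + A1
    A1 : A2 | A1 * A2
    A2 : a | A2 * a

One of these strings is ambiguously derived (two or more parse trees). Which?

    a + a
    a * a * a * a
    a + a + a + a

a * a * a * a

a + a: 1 tree
a * a * a * a: 8 trees
a + a + a + a: 1 tree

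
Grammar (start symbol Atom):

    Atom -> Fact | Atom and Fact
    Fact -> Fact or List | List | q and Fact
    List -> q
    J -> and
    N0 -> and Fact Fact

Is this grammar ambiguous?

Witness: q and q

Derivation 1: Atom ⇒ Fact ⇒ q and Fact ⇒ q and List ⇒ q and q
Derivation 2: Atom ⇒ Atom and Fact ⇒ Fact and Fact ⇒ List and Fact ⇒ q and Fact ⇒ q and List ⇒ q and q

Two distinct leftmost derivations for the same string.

Ambiguous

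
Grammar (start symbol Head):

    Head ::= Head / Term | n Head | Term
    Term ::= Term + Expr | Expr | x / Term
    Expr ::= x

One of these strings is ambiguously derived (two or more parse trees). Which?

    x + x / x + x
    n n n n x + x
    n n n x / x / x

x + x / x + x: 1 tree
n n n n x + x: 1 tree
n n n x / x / x: 19 trees

n n n x / x / x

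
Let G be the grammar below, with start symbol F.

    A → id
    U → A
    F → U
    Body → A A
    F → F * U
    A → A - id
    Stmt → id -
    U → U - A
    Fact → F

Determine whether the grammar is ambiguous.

Witness: id - id

Derivation 1: F ⇒ U ⇒ A ⇒ A - id ⇒ id - id
Derivation 2: F ⇒ U ⇒ U - A ⇒ A - A ⇒ id - A ⇒ id - id

Two distinct leftmost derivations for the same string.

Ambiguous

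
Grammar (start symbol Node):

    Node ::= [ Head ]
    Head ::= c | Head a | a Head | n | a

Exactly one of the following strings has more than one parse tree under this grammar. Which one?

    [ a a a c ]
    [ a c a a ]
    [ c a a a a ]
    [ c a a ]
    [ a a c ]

[ a a a c ]: 1 tree
[ a c a a ]: 3 trees
[ c a a a a ]: 1 tree
[ c a a ]: 1 tree
[ a a c ]: 1 tree

[ a c a a ]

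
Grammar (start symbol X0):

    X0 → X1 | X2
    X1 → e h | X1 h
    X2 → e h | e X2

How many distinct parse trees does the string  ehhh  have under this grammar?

1

Parse trees for ehhh:
  [X0 [X1 [X1 [X1 e h] h] h]]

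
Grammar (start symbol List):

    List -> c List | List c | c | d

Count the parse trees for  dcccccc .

Parse trees for dcccccc:
  [List [List [List [List [List [List [List d] c] c] c] c] c] c]

1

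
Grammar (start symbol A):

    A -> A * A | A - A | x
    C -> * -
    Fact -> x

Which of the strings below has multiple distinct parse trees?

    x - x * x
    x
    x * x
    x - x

x - x * x: 2 trees
x: 1 tree
x * x: 1 tree
x - x: 1 tree

x - x * x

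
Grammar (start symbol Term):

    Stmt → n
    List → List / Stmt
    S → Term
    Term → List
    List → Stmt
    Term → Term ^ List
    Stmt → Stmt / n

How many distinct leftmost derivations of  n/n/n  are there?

4

Parse trees for n/n/n:
  [Term [List [List [Stmt n]] / [Stmt [Stmt n] / n]]]
  [Term [List [List [List [Stmt n]] / [Stmt n]] / [Stmt n]]]
  [Term [List [List [Stmt [Stmt n] / n]] / [Stmt n]]]
  [Term [List [Stmt [Stmt [Stmt n] / n] / n]]]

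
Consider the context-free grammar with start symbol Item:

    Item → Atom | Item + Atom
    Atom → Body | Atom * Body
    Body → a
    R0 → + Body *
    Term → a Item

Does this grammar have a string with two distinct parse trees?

(R0, Term are unreachable from Item, so their rules don't affect L(Item).) Item → Item + Atom | Atom  ;  Atom → Atom * Body | Body  — a left-associative chain with Body at the bottom. Each string factors uniquely by precedence.

Unambiguous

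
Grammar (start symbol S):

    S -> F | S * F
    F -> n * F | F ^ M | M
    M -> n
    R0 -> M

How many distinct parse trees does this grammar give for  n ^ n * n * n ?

2

Parse trees for n ^ n * n * n:
  [S [S [F [F [M n]] ^ [M n]]] * [F n * [F [M n]]]]
  [S [S [S [F [F [M n]] ^ [M n]]] * [F [M n]]] * [F [M n]]]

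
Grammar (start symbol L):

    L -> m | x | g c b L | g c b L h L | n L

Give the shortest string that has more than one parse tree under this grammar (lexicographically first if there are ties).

g c b g c b m h m

length 1: no string has ≥2 trees
length 2: no string has ≥2 trees
length 3: no string has ≥2 trees
length 4: no string has ≥2 trees
length 5: no string has ≥2 trees
length 6: no string has ≥2 trees
length 7: no string has ≥2 trees
length 8: no string has ≥2 trees
length 9: g c b g c b m h m has 2 parse trees

Two derivations of g c b g c b m h m:
  L ⇒ g c b L ⇒ g c b g c b L h L ⇒ g c b g c b m h L ⇒ g c b g c b m h m
  L ⇒ g c b L h L ⇒ g c b g c b L h L ⇒ g c b g c b m h L ⇒ g c b g c b m h m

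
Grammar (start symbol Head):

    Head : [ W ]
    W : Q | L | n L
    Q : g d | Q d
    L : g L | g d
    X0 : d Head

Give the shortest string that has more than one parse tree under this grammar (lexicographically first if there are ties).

length 4: [ g d ] has 2 parse trees

Two derivations of [ g d ]:
  Head ⇒ [ W ] ⇒ [ Q ] ⇒ [ g d ]
  Head ⇒ [ W ] ⇒ [ L ] ⇒ [ g d ]

[ g d ]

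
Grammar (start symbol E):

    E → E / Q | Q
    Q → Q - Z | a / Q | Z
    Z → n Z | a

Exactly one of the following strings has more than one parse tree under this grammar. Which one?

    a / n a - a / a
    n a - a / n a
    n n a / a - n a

a / n a - a / a

a / n a - a / a: 3 trees
n a - a / n a: 1 tree
n n a / a - n a: 1 tree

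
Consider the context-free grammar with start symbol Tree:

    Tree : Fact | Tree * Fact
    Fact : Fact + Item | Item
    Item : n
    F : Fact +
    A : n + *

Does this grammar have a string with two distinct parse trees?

(F, A are unreachable from Tree, so their rules don't affect L(Tree).) This is a standard precedence ladder (Tree over Fact over Item), with each level left-recursive on its own operator ('*' at Tree, '+' at Fact). That structure is LR(1), hence unambiguous.

Unambiguous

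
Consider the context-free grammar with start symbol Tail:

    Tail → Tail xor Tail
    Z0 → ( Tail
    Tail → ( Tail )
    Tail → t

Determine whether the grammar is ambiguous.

Witness: t xor t xor t

Derivation 1: Tail ⇒ Tail xor Tail ⇒ Tail xor Tail xor Tail ⇒ t xor Tail xor Tail ⇒ t xor t xor Tail ⇒ t xor t xor t
Derivation 2: Tail ⇒ Tail xor Tail ⇒ t xor Tail ⇒ t xor Tail xor Tail ⇒ t xor t xor Tail ⇒ t xor t xor t

Two distinct leftmost derivations for the same string.

Ambiguous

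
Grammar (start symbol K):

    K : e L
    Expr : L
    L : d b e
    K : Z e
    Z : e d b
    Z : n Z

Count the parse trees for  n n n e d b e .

1

Parse trees for n n n e d b e:
  [K [Z n [Z n [Z n [Z e d b]]]] e]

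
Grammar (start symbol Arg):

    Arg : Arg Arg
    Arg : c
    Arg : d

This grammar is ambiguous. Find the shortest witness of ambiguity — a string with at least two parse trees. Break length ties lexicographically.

c c c

length 1: no string has ≥2 trees
length 2: no string has ≥2 trees
length 3: c c c has 2 parse trees

Two derivations of c c c:
  Arg ⇒ Arg Arg ⇒ Arg Arg Arg ⇒ c Arg Arg ⇒ c c Arg ⇒ c c c
  Arg ⇒ Arg Arg ⇒ c Arg ⇒ c Arg Arg ⇒ c c Arg ⇒ c c c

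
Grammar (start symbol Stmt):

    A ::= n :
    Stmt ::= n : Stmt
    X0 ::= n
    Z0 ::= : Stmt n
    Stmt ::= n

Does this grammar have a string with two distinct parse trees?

Unambiguous

(X0, A, Z0 are unreachable from Stmt, so their rules don't affect L(Stmt).) Right-recursive list with a separator: after each atom, whether the separator follows determines the rule. One parse per string.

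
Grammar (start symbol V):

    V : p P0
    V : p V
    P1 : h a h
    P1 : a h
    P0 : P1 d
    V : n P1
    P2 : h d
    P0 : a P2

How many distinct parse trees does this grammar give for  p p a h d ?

2

Parse trees for p p a h d:
  [V p [V p [P0 [P1 a h] d]]]
  [V p [V p [P0 a [P2 h d]]]]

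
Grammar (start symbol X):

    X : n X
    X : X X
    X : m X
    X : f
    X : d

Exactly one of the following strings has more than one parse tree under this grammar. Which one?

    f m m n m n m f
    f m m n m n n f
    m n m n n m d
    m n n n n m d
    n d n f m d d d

n d n f m d d d

f m m n m n m f: 1 tree
f m m n m n n f: 1 tree
m n m n n m d: 1 tree
m n n n n m d: 1 tree
n d n f m d d d: 113 trees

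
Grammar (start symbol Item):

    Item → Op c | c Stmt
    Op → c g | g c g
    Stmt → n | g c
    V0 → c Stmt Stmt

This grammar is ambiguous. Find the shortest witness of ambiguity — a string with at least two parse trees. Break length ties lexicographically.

length 2: no string has ≥2 trees
length 3: c g c has 2 parse trees

Two derivations of c g c:
  Item ⇒ Op c ⇒ c g c
  Item ⇒ c Stmt ⇒ c g c

c g c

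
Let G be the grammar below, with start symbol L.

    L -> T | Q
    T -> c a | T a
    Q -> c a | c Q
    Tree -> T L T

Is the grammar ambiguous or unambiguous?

Ambiguous

Witness: c a

Derivation 1: L ⇒ T ⇒ c a
Derivation 2: L ⇒ Q ⇒ c a

Two distinct leftmost derivations for the same string.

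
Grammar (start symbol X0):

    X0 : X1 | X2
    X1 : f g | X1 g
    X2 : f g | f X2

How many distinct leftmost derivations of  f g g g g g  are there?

Parse trees for f g g g g g:
  [X0 [X1 [X1 [X1 [X1 [X1 f g] g] g] g] g]]

1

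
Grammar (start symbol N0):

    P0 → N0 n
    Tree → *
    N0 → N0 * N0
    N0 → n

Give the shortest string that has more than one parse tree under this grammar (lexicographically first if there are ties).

n * n * n

length 1: no string has ≥2 trees
length 3: no string has ≥2 trees
length 5: n * n * n has 2 parse trees

Two derivations of n * n * n:
  N0 ⇒ N0 * N0 ⇒ N0 * N0 * N0 ⇒ n * N0 * N0 ⇒ n * n * N0 ⇒ n * n * n
  N0 ⇒ N0 * N0 ⇒ n * N0 ⇒ n * N0 * N0 ⇒ n * n * N0 ⇒ n * n * n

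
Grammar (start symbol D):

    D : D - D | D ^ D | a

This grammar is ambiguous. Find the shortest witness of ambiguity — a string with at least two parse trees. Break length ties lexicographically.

length 1: no string has ≥2 trees
length 3: no string has ≥2 trees
length 5: a - a - a has 2 parse trees

Two derivations of a - a - a:
  D ⇒ D - D ⇒ D - D - D ⇒ a - D - D ⇒ a - a - D ⇒ a - a - a
  D ⇒ D - D ⇒ a - D ⇒ a - D - D ⇒ a - a - D ⇒ a - a - a

a - a - a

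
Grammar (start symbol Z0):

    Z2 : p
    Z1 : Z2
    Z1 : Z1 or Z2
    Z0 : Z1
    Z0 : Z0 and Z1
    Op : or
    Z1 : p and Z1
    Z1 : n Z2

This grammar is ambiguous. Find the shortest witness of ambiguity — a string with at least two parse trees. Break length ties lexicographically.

length 1: no string has ≥2 trees
length 2: no string has ≥2 trees
length 3: p and p has 2 parse trees

Two derivations of p and p:
  Z0 ⇒ Z1 ⇒ p and Z1 ⇒ p and Z2 ⇒ p and p
  Z0 ⇒ Z0 and Z1 ⇒ Z1 and Z1 ⇒ Z2 and Z1 ⇒ p and Z1 ⇒ p and Z2 ⇒ p and p

p and p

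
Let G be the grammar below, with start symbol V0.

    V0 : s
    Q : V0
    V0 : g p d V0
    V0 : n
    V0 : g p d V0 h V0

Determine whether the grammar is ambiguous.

Ambiguous

Witness: g p d g p d n h n

Derivation 1: V0 ⇒ g p d V0 ⇒ g p d g p d V0 h V0 ⇒ g p d g p d n h V0 ⇒ g p d g p d n h n
Derivation 2: V0 ⇒ g p d V0 h V0 ⇒ g p d g p d V0 h V0 ⇒ g p d g p d n h V0 ⇒ g p d g p d n h n

Two distinct leftmost derivations for the same string.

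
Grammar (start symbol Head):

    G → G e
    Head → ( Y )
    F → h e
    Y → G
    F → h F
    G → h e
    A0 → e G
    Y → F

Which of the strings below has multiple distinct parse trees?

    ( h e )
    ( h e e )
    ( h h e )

( h e ): 2 trees
( h e e ): 1 tree
( h h e ): 1 tree

( h e )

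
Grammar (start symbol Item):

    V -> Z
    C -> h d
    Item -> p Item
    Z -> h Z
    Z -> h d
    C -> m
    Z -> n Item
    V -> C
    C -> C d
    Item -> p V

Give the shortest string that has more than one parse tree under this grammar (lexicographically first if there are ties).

length 2: no string has ≥2 trees
length 3: p h d has 2 parse trees

Two derivations of p h d:
  Item ⇒ p V ⇒ p Z ⇒ p h d
  Item ⇒ p V ⇒ p C ⇒ p h d

p h d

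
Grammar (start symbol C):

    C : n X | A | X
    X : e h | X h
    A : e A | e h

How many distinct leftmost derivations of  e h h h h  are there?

Parse trees for e h h h h:
  [C [X [X [X [X e h] h] h] h]]

1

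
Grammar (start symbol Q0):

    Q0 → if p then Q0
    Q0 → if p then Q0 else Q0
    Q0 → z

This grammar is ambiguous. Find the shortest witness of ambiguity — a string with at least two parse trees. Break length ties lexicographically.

length 1: no string has ≥2 trees
length 4: no string has ≥2 trees
length 6: no string has ≥2 trees
length 7: no string has ≥2 trees
length 9: if p then if p then z else z has 2 parse trees

Two derivations of if p then if p then z else z:
  Q0 ⇒ if p then Q0 ⇒ if p then if p then Q0 else Q0 ⇒ if p then if p then z else Q0 ⇒ if p then if p then z else z
  Q0 ⇒ if p then Q0 else Q0 ⇒ if p then if p then Q0 else Q0 ⇒ if p then if p then z else Q0 ⇒ if p then if p then z else z

if p then if p then z else z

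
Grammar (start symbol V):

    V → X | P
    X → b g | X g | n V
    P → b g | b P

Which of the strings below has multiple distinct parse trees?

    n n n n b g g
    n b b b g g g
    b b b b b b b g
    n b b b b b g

n n n n b g g

n n n n b g g: 9 trees
n b b b g g g: 1 tree
b b b b b b b g: 1 tree
n b b b b b g: 1 tree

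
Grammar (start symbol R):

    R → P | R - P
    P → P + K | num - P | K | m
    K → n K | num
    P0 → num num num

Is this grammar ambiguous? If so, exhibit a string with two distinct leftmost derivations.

Witness: num - m

Derivation 1: R ⇒ P ⇒ num - P ⇒ num - m
Derivation 2: R ⇒ R - P ⇒ P - P ⇒ K - P ⇒ num - P ⇒ num - m

Two distinct leftmost derivations for the same string.

Ambiguous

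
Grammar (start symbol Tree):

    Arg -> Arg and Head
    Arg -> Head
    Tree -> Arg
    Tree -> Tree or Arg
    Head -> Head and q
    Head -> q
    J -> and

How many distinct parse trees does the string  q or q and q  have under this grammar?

Parse trees for q or q and q:
  [Tree [Tree [Arg [Head q]]] or [Arg [Arg [Head q]] and [Head q]]]
  [Tree [Tree [Arg [Head q]]] or [Arg [Head [Head q] and q]]]

2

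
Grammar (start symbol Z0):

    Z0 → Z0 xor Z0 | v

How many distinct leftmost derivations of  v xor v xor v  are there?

Parse trees for v xor v xor v:
  [Z0 [Z0 v] xor [Z0 [Z0 v] xor [Z0 v]]]
  [Z0 [Z0 [Z0 v] xor [Z0 v]] xor [Z0 v]]

2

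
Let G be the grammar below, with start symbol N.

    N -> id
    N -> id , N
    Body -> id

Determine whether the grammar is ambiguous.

Only N is reachable from N; ignoring the rest: Right-recursive list with a separator: after each atom, whether the separator follows determines the rule. One parse per string.

Unambiguous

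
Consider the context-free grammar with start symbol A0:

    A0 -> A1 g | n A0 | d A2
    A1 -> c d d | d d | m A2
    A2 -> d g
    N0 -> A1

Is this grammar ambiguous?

Ambiguous

Witness: d d g

Derivation 1: A0 ⇒ A1 g ⇒ d d g
Derivation 2: A0 ⇒ d A2 ⇒ d d g

Two distinct leftmost derivations for the same string.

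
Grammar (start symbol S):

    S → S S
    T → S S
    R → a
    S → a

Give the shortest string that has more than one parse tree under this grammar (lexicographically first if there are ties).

length 1: no string has ≥2 trees
length 2: no string has ≥2 trees
length 3: a a a has 2 parse trees

Two derivations of a a a:
  S ⇒ S S ⇒ S S S ⇒ a S S ⇒ a a S ⇒ a a a
  S ⇒ S S ⇒ a S ⇒ a S S ⇒ a a S ⇒ a a a

a a a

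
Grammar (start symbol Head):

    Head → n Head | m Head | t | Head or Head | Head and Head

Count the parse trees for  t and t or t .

2

Parse trees for t and t or t:
  [Head [Head [Head t] and [Head t]] or [Head t]]
  [Head [Head t] and [Head [Head t] or [Head t]]]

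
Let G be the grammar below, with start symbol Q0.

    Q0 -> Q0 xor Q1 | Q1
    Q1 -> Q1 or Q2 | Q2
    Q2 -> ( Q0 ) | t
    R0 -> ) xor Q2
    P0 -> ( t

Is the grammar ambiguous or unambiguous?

Unambiguous

(R0, P0 are unreachable from Q0, so their rules don't affect L(Q0).) This is a standard precedence ladder (Q0 over Q1 over Q2), with each level left-recursive on its own operator ('xor' at Q0, 'or' at Q1). That structure is LR(1), hence unambiguous.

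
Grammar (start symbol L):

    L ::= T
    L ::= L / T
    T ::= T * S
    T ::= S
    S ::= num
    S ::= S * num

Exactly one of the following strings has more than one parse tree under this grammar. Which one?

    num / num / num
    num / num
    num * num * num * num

num * num * num * num

num / num / num: 1 tree
num / num: 1 tree
num * num * num * num: 8 trees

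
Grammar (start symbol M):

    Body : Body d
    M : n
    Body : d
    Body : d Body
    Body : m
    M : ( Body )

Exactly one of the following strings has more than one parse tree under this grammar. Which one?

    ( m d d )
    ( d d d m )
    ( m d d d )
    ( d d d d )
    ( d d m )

( d d d d )

( m d d ): 1 tree
( d d d m ): 1 tree
( m d d d ): 1 tree
( d d d d ): 8 trees
( d d m ): 1 tree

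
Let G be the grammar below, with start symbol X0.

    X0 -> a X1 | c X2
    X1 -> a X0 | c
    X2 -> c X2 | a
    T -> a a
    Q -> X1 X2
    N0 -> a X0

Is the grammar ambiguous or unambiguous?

Unambiguous

Only X0, X1, X2 are reachable from X0; ignoring the rest: Each reachable nonterminal has at most one production per leading terminal, and all productions are right-linear; the derivation is determined token-by-token.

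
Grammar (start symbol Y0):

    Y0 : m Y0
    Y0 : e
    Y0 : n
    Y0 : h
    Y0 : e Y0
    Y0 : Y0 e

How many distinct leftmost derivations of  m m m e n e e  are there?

15

Parse trees for m m m e n e e (showing first 6 of 15):
  [Y0 m [Y0 m [Y0 m [Y0 e [Y0 [Y0 [Y0 n] e] e]]]]]
  [Y0 m [Y0 m [Y0 m [Y0 [Y0 e [Y0 [Y0 n] e]] e]]]]
  [Y0 m [Y0 m [Y0 m [Y0 [Y0 [Y0 e [Y0 n]] e] e]]]]
  [Y0 m [Y0 m [Y0 [Y0 m [Y0 e [Y0 [Y0 n] e]]] e]]]
  [Y0 m [Y0 m [Y0 [Y0 m [Y0 [Y0 e [Y0 n]] e]] e]]]
  [Y0 m [Y0 m [Y0 [Y0 [Y0 m [Y0 e [Y0 n]]] e] e]]]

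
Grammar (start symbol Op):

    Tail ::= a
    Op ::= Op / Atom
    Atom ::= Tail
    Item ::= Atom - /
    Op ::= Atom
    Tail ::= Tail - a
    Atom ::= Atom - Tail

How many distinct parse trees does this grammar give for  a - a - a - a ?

8

Parse trees for a - a - a - a:
  [Op [Atom [Tail [Tail [Tail [Tail a] - a] - a] - a]]]
  [Op [Atom [Atom [Tail a]] - [Tail [Tail [Tail a] - a] - a]]]
  [Op [Atom [Atom [Tail [Tail a] - a]] - [Tail [Tail a] - a]]]
  [Op [Atom [Atom [Atom [Tail a]] - [Tail a]] - [Tail [Tail a] - a]]]
  [Op [Atom [Atom [Tail [Tail [Tail a] - a] - a]] - [Tail a]]]
  [Op [Atom [Atom [Atom [Tail a]] - [Tail [Tail a] - a]] - [Tail a]]]
  [Op [Atom [Atom [Atom [Tail [Tail a] - a]] - [Tail a]] - [Tail a]]]
  [Op [Atom [Atom [Atom [Atom [Tail a]] - [Tail a]] - [Tail a]] - [Tail a]]]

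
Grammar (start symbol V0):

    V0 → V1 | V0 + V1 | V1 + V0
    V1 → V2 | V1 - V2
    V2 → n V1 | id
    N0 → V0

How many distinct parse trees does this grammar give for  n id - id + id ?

Parse trees for n id - id + id:
  [V0 [V0 [V1 [V2 n [V1 [V1 [V2 id]] - [V2 id]]]]] + [V1 [V2 id]]]
  [V0 [V0 [V1 [V1 [V2 n [V1 [V2 id]]]] - [V2 id]]] + [V1 [V2 id]]]
  [V0 [V1 [V2 n [V1 [V1 [V2 id]] - [V2 id]]]] + [V0 [V1 [V2 id]]]]
  [V0 [V1 [V1 [V2 n [V1 [V2 id]]]] - [V2 id]] + [V0 [V1 [V2 id]]]]

4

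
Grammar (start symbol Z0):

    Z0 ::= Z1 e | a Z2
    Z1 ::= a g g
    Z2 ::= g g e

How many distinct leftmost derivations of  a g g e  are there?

Parse trees for a g g e:
  [Z0 [Z1 a g g] e]
  [Z0 a [Z2 g g e]]

2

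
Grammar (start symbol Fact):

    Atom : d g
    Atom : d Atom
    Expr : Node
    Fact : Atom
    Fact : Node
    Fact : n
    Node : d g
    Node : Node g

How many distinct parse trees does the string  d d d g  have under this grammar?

1

Parse trees for d d d g:
  [Fact [Atom d [Atom d [Atom d g]]]]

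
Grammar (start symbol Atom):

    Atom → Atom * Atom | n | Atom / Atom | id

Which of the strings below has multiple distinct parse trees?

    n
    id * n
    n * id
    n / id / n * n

n: 1 tree
id * n: 1 tree
n * id: 1 tree
n / id / n * n: 5 trees

n / id / n * n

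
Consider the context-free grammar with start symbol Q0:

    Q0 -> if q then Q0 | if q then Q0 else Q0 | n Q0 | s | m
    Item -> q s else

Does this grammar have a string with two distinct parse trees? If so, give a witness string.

Ambiguous

Witness: if q then if q then m else m

Derivation 1: Q0 ⇒ if q then Q0 ⇒ if q then if q then Q0 else Q0 ⇒ if q then if q then m else Q0 ⇒ if q then if q then m else m
Derivation 2: Q0 ⇒ if q then Q0 else Q0 ⇒ if q then if q then Q0 else Q0 ⇒ if q then if q then m else Q0 ⇒ if q then if q then m else m

Two distinct leftmost derivations for the same string.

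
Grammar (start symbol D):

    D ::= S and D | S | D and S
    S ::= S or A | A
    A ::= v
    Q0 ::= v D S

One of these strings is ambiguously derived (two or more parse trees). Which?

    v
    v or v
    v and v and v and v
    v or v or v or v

v: 1 tree
v or v: 1 tree
v and v and v and v: 8 trees
v or v or v or v: 1 tree

v and v and v and v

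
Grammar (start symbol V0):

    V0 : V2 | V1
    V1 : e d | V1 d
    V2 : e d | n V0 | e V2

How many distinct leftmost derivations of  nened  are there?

2

Parse trees for nened:
  [V0 [V2 n [V0 [V2 e [V2 n [V0 [V2 e d]]]]]]]
  [V0 [V2 n [V0 [V2 e [V2 n [V0 [V1 e d]]]]]]]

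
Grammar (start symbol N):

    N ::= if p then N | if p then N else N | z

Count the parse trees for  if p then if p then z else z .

Parse trees for if p then if p then z else z:
  [N if p then [N if p then [N z] else [N z]]]
  [N if p then [N if p then [N z]] else [N z]]

2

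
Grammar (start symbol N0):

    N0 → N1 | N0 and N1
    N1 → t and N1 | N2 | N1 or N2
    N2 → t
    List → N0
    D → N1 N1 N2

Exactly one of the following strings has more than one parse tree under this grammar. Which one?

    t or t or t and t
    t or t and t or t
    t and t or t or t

t and t or t or t

t or t or t and t: 1 tree
t or t and t or t: 1 tree
t and t or t or t: 4 trees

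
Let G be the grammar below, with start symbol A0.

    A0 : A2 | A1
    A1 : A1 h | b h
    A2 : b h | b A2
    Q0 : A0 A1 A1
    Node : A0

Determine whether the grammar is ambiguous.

Ambiguous

Witness: b h

Derivation 1: A0 ⇒ A2 ⇒ b h
Derivation 2: A0 ⇒ A1 ⇒ b h

Two distinct leftmost derivations for the same string.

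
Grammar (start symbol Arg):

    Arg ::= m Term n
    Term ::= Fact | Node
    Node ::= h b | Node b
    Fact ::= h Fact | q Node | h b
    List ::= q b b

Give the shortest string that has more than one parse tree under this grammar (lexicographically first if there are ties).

m h b n

length 4: m h b n has 2 parse trees

Two derivations of m h b n:
  Arg ⇒ m Term n ⇒ m Fact n ⇒ m h b n
  Arg ⇒ m Term n ⇒ m Node n ⇒ m h b n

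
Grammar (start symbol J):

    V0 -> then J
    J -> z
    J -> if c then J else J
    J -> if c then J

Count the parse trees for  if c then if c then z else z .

2

Parse trees for if c then if c then z else z:
  [J if c then [J if c then [J z]] else [J z]]
  [J if c then [J if c then [J z] else [J z]]]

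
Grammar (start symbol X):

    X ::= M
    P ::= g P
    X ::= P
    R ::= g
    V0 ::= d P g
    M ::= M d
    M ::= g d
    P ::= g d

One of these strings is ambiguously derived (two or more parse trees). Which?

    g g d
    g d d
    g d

g d

g g d: 1 tree
g d d: 1 tree
g d: 2 trees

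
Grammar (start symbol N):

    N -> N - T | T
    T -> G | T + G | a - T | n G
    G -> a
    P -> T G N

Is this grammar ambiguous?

Witness: a - a

Derivation 1: N ⇒ N - T ⇒ T - T ⇒ G - T ⇒ a - T ⇒ a - G ⇒ a - a
Derivation 2: N ⇒ T ⇒ a - T ⇒ a - G ⇒ a - a

Two distinct leftmost derivations for the same string.

Ambiguous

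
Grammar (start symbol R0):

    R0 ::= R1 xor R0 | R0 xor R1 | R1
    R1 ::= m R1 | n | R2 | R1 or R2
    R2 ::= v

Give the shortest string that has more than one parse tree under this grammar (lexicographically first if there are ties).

n xor n

length 1: no string has ≥2 trees
length 2: no string has ≥2 trees
length 3: n xor n has 2 parse trees

Two derivations of n xor n:
  R0 ⇒ R1 xor R0 ⇒ n xor R0 ⇒ n xor R1 ⇒ n xor n
  R0 ⇒ R0 xor R1 ⇒ R1 xor R1 ⇒ n xor R1 ⇒ n xor n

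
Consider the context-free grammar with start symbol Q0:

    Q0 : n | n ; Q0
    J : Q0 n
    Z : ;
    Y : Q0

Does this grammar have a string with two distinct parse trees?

Only Q0 is reachable from Q0; ignoring the rest: Right-recursive list with a separator: after each atom, whether the separator follows determines the rule. One parse per string.

Unambiguous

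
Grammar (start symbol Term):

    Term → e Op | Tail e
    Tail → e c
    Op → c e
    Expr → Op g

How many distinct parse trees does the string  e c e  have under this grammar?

Parse trees for e c e:
  [Term e [Op c e]]
  [Term [Tail e c] e]

2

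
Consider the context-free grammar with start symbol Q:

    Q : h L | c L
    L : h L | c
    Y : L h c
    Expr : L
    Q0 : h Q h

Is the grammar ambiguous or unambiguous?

Unambiguous

(Y, Expr, Q0 are unreachable from Q, so their rules don't affect L(Q).) Restricted to the reachable nonterminals, every rule has the form A → t or A → t B, and no two rules for the same A share a first terminal. The grammar encodes a DFA — one run per string.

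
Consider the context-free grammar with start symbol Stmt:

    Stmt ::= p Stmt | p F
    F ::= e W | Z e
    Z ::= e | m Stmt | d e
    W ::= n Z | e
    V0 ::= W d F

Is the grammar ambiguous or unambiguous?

Witness: p e e

Derivation 1: Stmt ⇒ p F ⇒ p e W ⇒ p e e
Derivation 2: Stmt ⇒ p F ⇒ p Z e ⇒ p e e

Two distinct leftmost derivations for the same string.

Ambiguous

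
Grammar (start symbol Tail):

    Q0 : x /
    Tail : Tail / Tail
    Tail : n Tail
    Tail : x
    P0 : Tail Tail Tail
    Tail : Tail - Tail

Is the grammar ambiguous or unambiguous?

Ambiguous

Witness: n x - x

Derivation 1: Tail ⇒ n Tail ⇒ n Tail - Tail ⇒ n x - Tail ⇒ n x - x
Derivation 2: Tail ⇒ Tail - Tail ⇒ n Tail - Tail ⇒ n x - Tail ⇒ n x - x

Two distinct leftmost derivations for the same string.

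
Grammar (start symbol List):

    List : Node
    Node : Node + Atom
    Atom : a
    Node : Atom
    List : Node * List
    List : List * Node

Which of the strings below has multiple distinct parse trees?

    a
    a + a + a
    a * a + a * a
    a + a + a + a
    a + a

a * a + a * a

a: 1 tree
a + a + a: 1 tree
a * a + a * a: 4 trees
a + a + a + a: 1 tree
a + a: 1 tree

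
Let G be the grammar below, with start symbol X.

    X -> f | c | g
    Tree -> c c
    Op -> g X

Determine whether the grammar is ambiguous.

Only X is reachable from X; ignoring the rest: Each reachable nonterminal has at most one production per leading terminal, and all productions are right-linear; the derivation is determined token-by-token.

Unambiguous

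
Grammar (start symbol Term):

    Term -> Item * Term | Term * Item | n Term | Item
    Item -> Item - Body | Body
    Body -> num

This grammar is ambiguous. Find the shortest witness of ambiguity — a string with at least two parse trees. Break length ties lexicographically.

num * num

length 1: no string has ≥2 trees
length 2: no string has ≥2 trees
length 3: num * num has 2 parse trees

Two derivations of num * num:
  Term ⇒ Item * Term ⇒ Body * Term ⇒ num * Term ⇒ num * Item ⇒ num * Body ⇒ num * num
  Term ⇒ Term * Item ⇒ Item * Item ⇒ Body * Item ⇒ num * Item ⇒ num * Body ⇒ num * num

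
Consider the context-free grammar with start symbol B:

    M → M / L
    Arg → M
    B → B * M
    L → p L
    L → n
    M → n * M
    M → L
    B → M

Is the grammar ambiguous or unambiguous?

Ambiguous

Witness: n * n

Derivation 1: B ⇒ B * M ⇒ M * M ⇒ L * M ⇒ n * M ⇒ n * L ⇒ n * n
Derivation 2: B ⇒ M ⇒ n * M ⇒ n * L ⇒ n * n

Two distinct leftmost derivations for the same string.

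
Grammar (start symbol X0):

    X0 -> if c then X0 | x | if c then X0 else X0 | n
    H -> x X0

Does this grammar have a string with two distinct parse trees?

Witness: if c then if c then n else n

Derivation 1: X0 ⇒ if c then X0 ⇒ if c then if c then X0 else X0 ⇒ if c then if c then n else X0 ⇒ if c then if c then n else n
Derivation 2: X0 ⇒ if c then X0 else X0 ⇒ if c then if c then X0 else X0 ⇒ if c then if c then n else X0 ⇒ if c then if c then n else n

Two distinct leftmost derivations for the same string.

Ambiguous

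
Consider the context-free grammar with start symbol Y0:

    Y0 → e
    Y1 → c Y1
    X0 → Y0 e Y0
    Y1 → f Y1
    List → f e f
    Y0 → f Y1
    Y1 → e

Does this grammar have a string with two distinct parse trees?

Unambiguous

Only Y0, Y1 are reachable from Y0; ignoring the rest: The reachable rules are right-linear with at most one rule per (nonterminal, next-terminal) pair. Each input token forces the next rule, so parsing is deterministic.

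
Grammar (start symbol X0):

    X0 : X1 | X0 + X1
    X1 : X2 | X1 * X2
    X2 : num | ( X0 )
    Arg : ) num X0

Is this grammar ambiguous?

(Arg is unreachable from X0, so its rules don't affect L(X0).) This is a standard precedence ladder (X0 over X1 over X2), with each level left-recursive on its own operator ('+' at X0, '*' at X1). That structure is LR(1), hence unambiguous.

Unambiguous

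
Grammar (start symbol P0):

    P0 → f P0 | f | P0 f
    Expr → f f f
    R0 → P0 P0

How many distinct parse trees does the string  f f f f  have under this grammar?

8

Parse trees for f f f f:
  [P0 f [P0 f [P0 f [P0 f]]]]
  [P0 f [P0 f [P0 [P0 f] f]]]
  [P0 f [P0 [P0 f [P0 f]] f]]
  [P0 f [P0 [P0 [P0 f] f] f]]
  [P0 [P0 f [P0 f [P0 f]]] f]
  [P0 [P0 f [P0 [P0 f] f]] f]
  [P0 [P0 [P0 f [P0 f]] f] f]
  [P0 [P0 [P0 [P0 f] f] f] f]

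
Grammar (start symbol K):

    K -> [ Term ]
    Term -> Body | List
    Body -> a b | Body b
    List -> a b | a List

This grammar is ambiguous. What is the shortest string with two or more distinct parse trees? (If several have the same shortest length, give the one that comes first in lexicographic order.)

length 4: [ a b ] has 2 parse trees

Two derivations of [ a b ]:
  K ⇒ [ Term ] ⇒ [ Body ] ⇒ [ a b ]
  K ⇒ [ Term ] ⇒ [ List ] ⇒ [ a b ]

[ a b ]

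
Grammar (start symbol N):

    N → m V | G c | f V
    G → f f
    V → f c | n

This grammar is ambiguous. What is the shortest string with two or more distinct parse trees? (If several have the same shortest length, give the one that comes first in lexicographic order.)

f f c

length 2: no string has ≥2 trees
length 3: f f c has 2 parse trees

Two derivations of f f c:
  N ⇒ G c ⇒ f f c
  N ⇒ f V ⇒ f f c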